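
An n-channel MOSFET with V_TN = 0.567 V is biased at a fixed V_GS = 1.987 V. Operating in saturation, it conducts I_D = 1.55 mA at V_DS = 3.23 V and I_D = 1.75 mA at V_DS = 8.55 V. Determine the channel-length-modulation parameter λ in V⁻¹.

With V_GS fixed, I_D ∝ (1 + λ V_DS) in saturation, so I_D2/I_D1 = (1 + λ V_DS2)/(1 + λ V_DS1).
1.75/1.55 = 1.129 = (1 + 8.55 λ)/(1 + 3.23 λ).
Solving: λ (I_D1 V_DS2 − I_D2 V_DS1) = I_D2 − I_D1, so λ = (1.75 − 1.55) / (1.55 × 8.55 − 1.75 × 3.23) = 0.2 / 7.6 = 0.0263 V⁻¹.

λ = 0.0263 V⁻¹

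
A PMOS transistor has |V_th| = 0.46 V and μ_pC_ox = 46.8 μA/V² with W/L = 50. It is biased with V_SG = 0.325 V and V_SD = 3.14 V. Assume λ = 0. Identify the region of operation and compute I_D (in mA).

Cutoff; I_D = 0 mA

V_SG = 0.325 V < |V_th| = 0.46 V, so the transistor is in cutoff.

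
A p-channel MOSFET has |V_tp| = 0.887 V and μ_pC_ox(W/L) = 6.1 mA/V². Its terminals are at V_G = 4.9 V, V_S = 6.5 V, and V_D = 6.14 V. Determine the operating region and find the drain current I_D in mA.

Triode; I_D = 1.17 mA

V_SG = V_S − V_G = 6.5 − 4.9 = 1.6 V; V_SD = V_S − V_D = 6.5 − 6.14 = 0.36 V.
V_ov = V_SG − |V_tp| = 1.6 − 0.887 = 0.713 V.
Since V_SD = 0.36 V < V_ov = 0.713 V, the device is in the triode region.
I_D = k_p [V_ov · V_SD − ½ V_SD²] = 6.1 × [0.713 × 0.36 − 0.5 × 0.36²] = 1.17 mA.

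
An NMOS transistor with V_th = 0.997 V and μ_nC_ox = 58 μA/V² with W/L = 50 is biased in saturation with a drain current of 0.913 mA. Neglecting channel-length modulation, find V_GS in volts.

k_n = μ_nC_ox · (W/L) = 2.9 mA/V².
In saturation I_D = ½ k_n (V_GS − V_th)², so V_GS − V_th = √(2 I_D / k_n) = √(2 × 0.913 / 2.9) = 0.794 V.
V_GS = 0.997 + 0.794 = 1.79 V.

V_GS = 1.79 V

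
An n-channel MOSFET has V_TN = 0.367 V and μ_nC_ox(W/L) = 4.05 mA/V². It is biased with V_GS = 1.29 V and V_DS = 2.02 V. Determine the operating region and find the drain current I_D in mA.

V_ov = V_GS − V_TN = 1.29 − 0.367 = 0.923 V.
Since V_DS = 2.02 V ≥ V_ov = 0.923 V, the device is in saturation.
I_D = ½ k_n V_ov² = 0.5 × 4.05 × 0.923² = 1.73 mA.

Saturation; I_D = 1.73 mA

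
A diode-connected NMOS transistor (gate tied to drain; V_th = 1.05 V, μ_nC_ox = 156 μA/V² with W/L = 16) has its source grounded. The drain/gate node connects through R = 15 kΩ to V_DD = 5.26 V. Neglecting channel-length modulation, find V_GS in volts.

V_GS = 1.50 V

With gate tied to drain, V_GS = V_DS ≥ V_GS − V_th, so the device is in saturation.
k_n = μ_nC_ox · (W/L) = 2.496 mA/V².
KCL at the drain: ½ k_n (V_GS − V_th)² = (V_DD − V_GS)/R.
Let x = V_GS − 1.05. Then 18.7 x² + x − 4.21 = 0, giving x = 0.448 V (positive root), so V_GS = 1.5 V.
I_D = (V_DD − V_GS)/R = (5.26 − 1.5) / 15 = 0.251 mA.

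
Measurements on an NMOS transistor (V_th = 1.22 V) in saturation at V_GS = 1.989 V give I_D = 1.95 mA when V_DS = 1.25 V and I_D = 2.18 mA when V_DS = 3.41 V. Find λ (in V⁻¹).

With V_GS fixed, I_D ∝ (1 + λ V_DS) in saturation, so I_D2/I_D1 = (1 + λ V_DS2)/(1 + λ V_DS1).
2.18/1.95 = 1.118 = (1 + 3.41 λ)/(1 + 1.25 λ).
Solving: λ (I_D1 V_DS2 − I_D2 V_DS1) = I_D2 − I_D1, so λ = (2.18 − 1.95) / (1.95 × 3.41 − 2.18 × 1.25) = 0.23 / 3.92 = 0.0586 V⁻¹.

λ = 0.0586 V⁻¹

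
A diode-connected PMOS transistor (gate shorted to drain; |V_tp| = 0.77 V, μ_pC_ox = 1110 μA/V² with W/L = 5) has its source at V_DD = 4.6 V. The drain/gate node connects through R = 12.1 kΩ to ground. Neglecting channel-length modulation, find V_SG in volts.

V_SG = 1.09 V

With gate tied to drain, V_SG = V_SD ≥ V_SG − |V_tp|, so the device is in saturation.
k_p = μ_pC_ox · (W/L) = 5.55 mA/V².
KCL at the drain: ½ k_p (V_SG − |V_tp|)² = (V_DD − V_SG)/R.
Let x = V_SG − 0.77. Then 33.6 x² + x − 3.83 = 0, giving x = 0.323 V (positive root), so V_SG = 1.09 V.
I_D = (V_DD − V_SG)/R = (4.6 − 1.09) / 12.1 = 0.29 mA.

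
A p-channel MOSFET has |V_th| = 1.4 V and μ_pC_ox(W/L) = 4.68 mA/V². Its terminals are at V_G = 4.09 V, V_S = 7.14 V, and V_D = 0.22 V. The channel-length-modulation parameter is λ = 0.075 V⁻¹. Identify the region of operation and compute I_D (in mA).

Saturation; I_D = 9.68 mA

V_SG = V_S − V_G = 7.14 − 4.09 = 3.05 V; V_SD = V_S − V_D = 7.14 − 0.22 = 6.92 V.
V_ov = V_SG − |V_th| = 3.05 − 1.4 = 1.65 V.
Since V_SD = 6.92 V ≥ V_ov = 1.65 V, the device is in saturation.
I_D = ½ k_p V_ov² (1 + λ V_SD) = 0.5 × 4.68 × 1.65² × (1 + 0.075 × 6.92) = 9.68 mA.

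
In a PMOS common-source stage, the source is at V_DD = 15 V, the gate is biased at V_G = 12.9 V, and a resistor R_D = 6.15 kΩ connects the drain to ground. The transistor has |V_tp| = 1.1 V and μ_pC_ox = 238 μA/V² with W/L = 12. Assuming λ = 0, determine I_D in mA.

I_D = 1.43 mA

V_SG = V_DD − V_G = 15 − 12.9 = 2.1 V, so V_ov = 2.1 − 1.1 = 1 V.
k_p = μ_pC_ox · (W/L) = 2.856 mA/V².
Assume saturation: I_D = ½ k_p V_ov² = 0.5 × 2.856 × 1² = 1.43 mA, giving V_SD = V_DD − I_D R_D = 15 − 1.43 × 6.15 = 6.22 V.
V_SD = 6.22 V ≥ V_ov = 1 V, confirming saturation.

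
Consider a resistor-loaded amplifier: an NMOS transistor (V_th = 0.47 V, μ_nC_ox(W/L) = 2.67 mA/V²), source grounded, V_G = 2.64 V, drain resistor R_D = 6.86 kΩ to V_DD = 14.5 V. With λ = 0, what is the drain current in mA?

I_D = 2.06 mA

V_GS = V_G = 2.64 V, so V_ov = 2.64 − 0.47 = 2.17 V.
Assume saturation: I_D = ½ k_n V_ov² = 0.5 × 2.67 × 2.17² = 6.29 mA, giving V_DS = V_DD − I_D R_D = 14.5 − 6.29 × 6.86 = -28.6 V.
But -28.6 V < V_ov = 2.17 V, so the device is actually in triode.
In triode I_D = k_n[V_ov V_DS − ½ V_DS²] and I_D = (V_DD − V_DS)/R_D. Equating: 9.16 V_DS² − 40.75 V_DS + 14.5 = 0, giving V_DS = 0.39 V (the root below V_ov).
I_D = (14.5 − 0.39) / 6.86 = 2.06 mA.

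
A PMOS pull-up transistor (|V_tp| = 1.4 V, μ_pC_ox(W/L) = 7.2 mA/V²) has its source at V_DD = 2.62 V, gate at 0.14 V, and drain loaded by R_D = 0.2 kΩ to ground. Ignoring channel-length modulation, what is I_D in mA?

I_D = 4.20 mA

V_SG = V_DD − V_G = 2.62 − 0.14 = 2.48 V, so V_ov = 2.48 − 1.4 = 1.08 V.
Assume saturation: I_D = ½ k_p V_ov² = 0.5 × 7.2 × 1.08² = 4.2 mA, giving V_SD = V_DD − I_D R_D = 2.62 − 4.2 × 0.2 = 1.78 V.
V_SD = 1.78 V ≥ V_ov = 1.08 V, confirming saturation.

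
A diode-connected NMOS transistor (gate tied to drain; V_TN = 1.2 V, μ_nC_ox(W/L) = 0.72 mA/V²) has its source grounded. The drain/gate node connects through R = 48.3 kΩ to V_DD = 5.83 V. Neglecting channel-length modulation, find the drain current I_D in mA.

With gate tied to drain, V_GS = V_DS ≥ V_GS − V_TN, so the device is in saturation.
KCL at the drain: ½ k_n (V_GS − V_TN)² = (V_DD − V_GS)/R.
Let x = V_GS − 1.2. Then 17.4 x² + x − 4.63 = 0, giving x = 0.488 V (positive root), so V_GS = 1.69 V.
I_D = (V_DD − V_GS)/R = (5.83 − 1.69) / 48.3 = 0.0858 mA.

I_D = 0.0858 mA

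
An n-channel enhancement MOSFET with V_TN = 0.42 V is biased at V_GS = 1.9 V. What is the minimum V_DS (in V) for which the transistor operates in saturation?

V_DS,sat = 1.48 V

The boundary between triode and saturation is V_DS = V_GS − V_TN = V_ov.
V_ov = 1.9 − 0.42 = 1.48 V.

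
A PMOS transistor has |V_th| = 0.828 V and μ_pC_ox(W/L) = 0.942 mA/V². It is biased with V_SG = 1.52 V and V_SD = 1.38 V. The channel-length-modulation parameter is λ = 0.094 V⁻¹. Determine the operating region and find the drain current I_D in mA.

Saturation; I_D = 0.255 mA

V_ov = V_SG − |V_th| = 1.52 − 0.828 = 0.692 V.
Since V_SD = 1.38 V ≥ V_ov = 0.692 V, the device is in saturation.
I_D = ½ k_p V_ov² (1 + λ V_SD) = 0.5 × 0.942 × 0.692² × (1 + 0.094 × 1.38) = 0.255 mA.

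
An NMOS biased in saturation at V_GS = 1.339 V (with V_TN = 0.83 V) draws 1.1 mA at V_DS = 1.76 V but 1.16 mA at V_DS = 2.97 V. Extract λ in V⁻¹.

λ = 0.0490 V⁻¹

With V_GS fixed, I_D ∝ (1 + λ V_DS) in saturation, so I_D2/I_D1 = (1 + λ V_DS2)/(1 + λ V_DS1).
1.16/1.1 = 1.055 = (1 + 2.97 λ)/(1 + 1.76 λ).
Solving: λ (I_D1 V_DS2 − I_D2 V_DS1) = I_D2 − I_D1, so λ = (1.16 − 1.1) / (1.1 × 2.97 − 1.16 × 1.76) = 0.06 / 1.23 = 0.049 V⁻¹.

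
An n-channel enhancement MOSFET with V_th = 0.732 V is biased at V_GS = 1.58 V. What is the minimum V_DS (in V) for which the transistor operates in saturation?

The boundary between triode and saturation is V_DS = V_GS − V_th = V_ov.
V_ov = 1.58 − 0.732 = 0.848 V.

V_DS,sat = 0.848 V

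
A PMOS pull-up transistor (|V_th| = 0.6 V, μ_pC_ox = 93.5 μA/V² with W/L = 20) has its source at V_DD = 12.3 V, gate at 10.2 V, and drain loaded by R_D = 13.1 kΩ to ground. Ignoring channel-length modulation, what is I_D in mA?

I_D = 0.911 mA

V_SG = V_DD − V_G = 12.3 − 10.2 = 2.1 V, so V_ov = 2.1 − 0.6 = 1.5 V.
k_p = μ_pC_ox · (W/L) = 1.87 mA/V².
Assume saturation: I_D = ½ k_p V_ov² = 0.5 × 1.87 × 1.5² = 2.1 mA, giving V_SD = V_DD − I_D R_D = 12.3 − 2.1 × 13.1 = -15.3 V.
But -15.3 V < V_ov = 1.5 V, so the device is actually in triode.
In triode I_D = k_p[V_ov V_SD − ½ V_SD²] and I_D = (V_DD − V_SD)/R_D. Equating: 12.2 V_SD² − 37.75 V_SD + 12.3 = 0, giving V_SD = 0.37 V (the root below V_ov).
I_D = (12.3 − 0.37) / 13.1 = 0.911 mA.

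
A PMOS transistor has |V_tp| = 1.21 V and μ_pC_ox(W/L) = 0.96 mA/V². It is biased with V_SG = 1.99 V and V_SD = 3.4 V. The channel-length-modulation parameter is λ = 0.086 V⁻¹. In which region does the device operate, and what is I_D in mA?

Saturation; I_D = 0.377 mA

V_ov = V_SG − |V_tp| = 1.99 − 1.21 = 0.78 V.
Since V_SD = 3.4 V ≥ V_ov = 0.78 V, the device is in saturation.
I_D = ½ k_p V_ov² (1 + λ V_SD) = 0.5 × 0.96 × 0.78² × (1 + 0.086 × 3.4) = 0.377 mA.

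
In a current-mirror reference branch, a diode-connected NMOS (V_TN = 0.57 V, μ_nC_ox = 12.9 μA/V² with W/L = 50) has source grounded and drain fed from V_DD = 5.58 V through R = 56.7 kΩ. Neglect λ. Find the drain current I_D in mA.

With gate tied to drain, V_GS = V_DS ≥ V_GS − V_TN, so the device is in saturation.
k_n = μ_nC_ox · (W/L) = 0.645 mA/V².
KCL at the drain: ½ k_n (V_GS − V_TN)² = (V_DD − V_GS)/R.
Let x = V_GS − 0.57. Then 18.3 x² + x − 5.01 = 0, giving x = 0.497 V (positive root), so V_GS = 1.07 V.
I_D = (V_DD − V_GS)/R = (5.58 − 1.07) / 56.7 = 0.0796 mA.

I_D = 0.0796 mA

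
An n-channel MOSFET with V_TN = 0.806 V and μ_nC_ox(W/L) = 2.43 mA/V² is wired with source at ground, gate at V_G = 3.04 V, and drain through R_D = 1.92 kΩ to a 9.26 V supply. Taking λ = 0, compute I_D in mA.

I_D = 4.29 mA

V_GS = V_G = 3.04 V, so V_ov = 3.04 − 0.806 = 2.23 V.
Assume saturation: I_D = ½ k_n V_ov² = 0.5 × 2.43 × 2.23² = 6.06 mA, giving V_DS = V_DD − I_D R_D = 9.26 − 6.06 × 1.92 = -2.38 V.
But -2.38 V < V_ov = 2.23 V, so the device is actually in triode.
In triode I_D = k_n[V_ov V_DS − ½ V_DS²] and I_D = (V_DD − V_DS)/R_D. Equating: 2.33 V_DS² − 11.42 V_DS + 9.26 = 0, giving V_DS = 1.03 V (the root below V_ov).
I_D = (9.26 − 1.03) / 1.92 = 4.29 mA.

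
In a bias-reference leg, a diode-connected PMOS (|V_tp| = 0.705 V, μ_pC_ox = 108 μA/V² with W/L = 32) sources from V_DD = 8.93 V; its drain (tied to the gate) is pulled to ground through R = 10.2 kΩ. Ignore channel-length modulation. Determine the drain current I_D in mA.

With gate tied to drain, V_SG = V_SD ≥ V_SG − |V_tp|, so the device is in saturation.
k_p = μ_pC_ox · (W/L) = 3.456 mA/V².
KCL at the drain: ½ k_p (V_SG − |V_tp|)² = (V_DD − V_SG)/R.
Let x = V_SG − 0.705. Then 17.6 x² + x − 8.225 = 0, giving x = 0.655 V (positive root), so V_SG = 1.36 V.
I_D = (V_DD − V_SG)/R = (8.93 − 1.36) / 10.2 = 0.742 mA.

I_D = 0.742 mA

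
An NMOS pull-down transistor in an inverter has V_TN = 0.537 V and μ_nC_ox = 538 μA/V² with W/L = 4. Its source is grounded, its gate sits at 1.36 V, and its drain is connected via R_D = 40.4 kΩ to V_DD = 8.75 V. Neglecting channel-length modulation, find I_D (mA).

I_D = 0.213 mA

V_GS = V_G = 1.36 V, so V_ov = 1.36 − 0.537 = 0.823 V.
k_n = μ_nC_ox · (W/L) = 2.152 mA/V².
Assume saturation: I_D = ½ k_n V_ov² = 0.5 × 2.152 × 0.823² = 0.729 mA, giving V_DS = V_DD − I_D R_D = 8.75 − 0.729 × 40.4 = -20.7 V.
But -20.7 V < V_ov = 0.823 V, so the device is actually in triode.
In triode I_D = k_n[V_ov V_DS − ½ V_DS²] and I_D = (V_DD − V_DS)/R_D. Equating: 43.5 V_DS² − 72.55 V_DS + 8.75 = 0, giving V_DS = 0.131 V (the root below V_ov).
I_D = (8.75 − 0.131) / 40.4 = 0.213 mA.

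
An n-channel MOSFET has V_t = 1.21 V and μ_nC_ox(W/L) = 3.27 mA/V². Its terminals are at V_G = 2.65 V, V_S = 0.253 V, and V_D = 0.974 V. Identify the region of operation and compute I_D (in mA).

Triode; I_D = 1.95 mA

V_GS = V_G − V_S = 2.65 − 0.253 = 2.4 V; V_DS = V_D − V_S = 0.974 − 0.253 = 0.721 V.
V_ov = V_GS − V_t = 2.4 − 1.21 = 1.19 V.
Since V_DS = 0.721 V < V_ov = 1.19 V, the device is in the triode region.
I_D = k_n [V_ov · V_DS − ½ V_DS²] = 3.27 × [1.19 × 0.721 − 0.5 × 0.721²] = 1.95 mA.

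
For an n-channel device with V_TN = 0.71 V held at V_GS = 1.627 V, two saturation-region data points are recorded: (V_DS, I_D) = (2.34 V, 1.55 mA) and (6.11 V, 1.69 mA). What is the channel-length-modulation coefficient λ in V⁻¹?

With V_GS fixed, I_D ∝ (1 + λ V_DS) in saturation, so I_D2/I_D1 = (1 + λ V_DS2)/(1 + λ V_DS1).
1.69/1.55 = 1.09 = (1 + 6.11 λ)/(1 + 2.34 λ).
Solving: λ (I_D1 V_DS2 − I_D2 V_DS1) = I_D2 − I_D1, so λ = (1.69 − 1.55) / (1.55 × 6.11 − 1.69 × 2.34) = 0.14 / 5.52 = 0.0254 V⁻¹.

λ = 0.0254 V⁻¹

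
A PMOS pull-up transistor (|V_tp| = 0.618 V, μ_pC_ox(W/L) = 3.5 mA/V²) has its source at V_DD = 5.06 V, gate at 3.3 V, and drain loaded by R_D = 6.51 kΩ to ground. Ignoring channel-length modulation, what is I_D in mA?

I_D = 0.746 mA

V_SG = V_DD − V_G = 5.06 − 3.3 = 1.76 V, so V_ov = 1.76 − 0.618 = 1.14 V.
Assume saturation: I_D = ½ k_p V_ov² = 0.5 × 3.5 × 1.14² = 2.28 mA, giving V_SD = V_DD − I_D R_D = 5.06 − 2.28 × 6.51 = -9.8 V.
But -9.8 V < V_ov = 1.14 V, so the device is actually in triode.
In triode I_D = k_p[V_ov V_SD − ½ V_SD²] and I_D = (V_DD − V_SD)/R_D. Equating: 11.4 V_SD² − 27.02 V_SD + 5.06 = 0, giving V_SD = 0.205 V (the root below V_ov).
I_D = (5.06 − 0.205) / 6.51 = 0.746 mA.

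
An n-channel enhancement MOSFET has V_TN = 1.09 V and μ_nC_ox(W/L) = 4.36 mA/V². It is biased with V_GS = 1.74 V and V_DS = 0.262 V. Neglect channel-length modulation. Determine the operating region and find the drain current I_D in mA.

Triode; I_D = 0.593 mA

V_ov = V_GS − V_TN = 1.74 − 1.09 = 0.65 V.
Since V_DS = 0.262 V < V_ov = 0.65 V, the device is in the triode region.
I_D = k_n [V_ov · V_DS − ½ V_DS²] = 4.36 × [0.65 × 0.262 − 0.5 × 0.262²] = 0.593 mA.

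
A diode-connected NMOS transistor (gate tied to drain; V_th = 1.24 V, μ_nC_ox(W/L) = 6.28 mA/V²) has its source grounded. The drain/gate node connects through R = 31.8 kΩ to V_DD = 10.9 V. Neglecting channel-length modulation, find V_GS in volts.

V_GS = 1.55 V

With gate tied to drain, V_GS = V_DS ≥ V_GS − V_th, so the device is in saturation.
KCL at the drain: ½ k_n (V_GS − V_th)² = (V_DD − V_GS)/R.
Let x = V_GS − 1.24. Then 99.9 x² + x − 9.66 = 0, giving x = 0.306 V (positive root), so V_GS = 1.55 V.
I_D = (V_DD − V_GS)/R = (10.9 − 1.55) / 31.8 = 0.294 mA.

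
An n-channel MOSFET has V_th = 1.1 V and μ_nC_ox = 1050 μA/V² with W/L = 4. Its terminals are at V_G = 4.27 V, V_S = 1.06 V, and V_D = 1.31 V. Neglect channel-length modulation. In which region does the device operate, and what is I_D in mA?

Triode; I_D = 2.08 mA

V_GS = V_G − V_S = 4.27 − 1.06 = 3.21 V; V_DS = V_D − V_S = 1.31 − 1.06 = 0.25 V.
k_n = μ_nC_ox · (W/L) = 4.2 mA/V².
V_ov = V_GS − V_th = 3.21 − 1.1 = 2.11 V.
Since V_DS = 0.25 V < V_ov = 2.11 V, the device is in the triode region.
I_D = k_n [V_ov · V_DS − ½ V_DS²] = 4.2 × [2.11 × 0.25 − 0.5 × 0.25²] = 2.08 mA.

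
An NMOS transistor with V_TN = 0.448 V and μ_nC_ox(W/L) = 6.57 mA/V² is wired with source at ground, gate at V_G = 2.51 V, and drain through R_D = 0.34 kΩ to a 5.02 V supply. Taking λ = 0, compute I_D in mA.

V_GS = V_G = 2.51 V, so V_ov = 2.51 − 0.448 = 2.06 V.
Assume saturation: I_D = ½ k_n V_ov² = 0.5 × 6.57 × 2.06² = 14 mA, giving V_DS = V_DD − I_D R_D = 5.02 − 14 × 0.34 = 0.271 V.
But 0.271 V < V_ov = 2.06 V, so the device is actually in triode.
In triode I_D = k_n[V_ov V_DS − ½ V_DS²] and I_D = (V_DD − V_DS)/R_D. Equating: 1.12 V_DS² − 5.606 V_DS + 5.02 = 0, giving V_DS = 1.17 V (the root below V_ov).
I_D = (5.02 − 1.17) / 0.34 = 11.3 mA.

I_D = 11.3 mA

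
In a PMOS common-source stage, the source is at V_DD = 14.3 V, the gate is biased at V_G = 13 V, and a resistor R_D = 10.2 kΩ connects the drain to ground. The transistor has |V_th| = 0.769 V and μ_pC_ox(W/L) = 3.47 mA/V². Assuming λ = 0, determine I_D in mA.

I_D = 0.489 mA

V_SG = V_DD − V_G = 14.3 − 13 = 1.3 V, so V_ov = 1.3 − 0.769 = 0.531 V.
Assume saturation: I_D = ½ k_p V_ov² = 0.5 × 3.47 × 0.531² = 0.489 mA, giving V_SD = V_DD − I_D R_D = 14.3 − 0.489 × 10.2 = 9.31 V.
V_SD = 9.31 V ≥ V_ov = 0.531 V, confirming saturation.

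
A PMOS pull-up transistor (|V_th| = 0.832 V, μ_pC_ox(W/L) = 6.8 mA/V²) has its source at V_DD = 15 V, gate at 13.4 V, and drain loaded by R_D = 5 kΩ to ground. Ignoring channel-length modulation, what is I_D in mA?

I_D = 2.01 mA

V_SG = V_DD − V_G = 15 − 13.4 = 1.6 V, so V_ov = 1.6 − 0.832 = 0.768 V.
Assume saturation: I_D = ½ k_p V_ov² = 0.5 × 6.8 × 0.768² = 2.01 mA, giving V_SD = V_DD − I_D R_D = 15 − 2.01 × 5 = 4.97 V.
V_SD = 4.97 V ≥ V_ov = 0.768 V, confirming saturation.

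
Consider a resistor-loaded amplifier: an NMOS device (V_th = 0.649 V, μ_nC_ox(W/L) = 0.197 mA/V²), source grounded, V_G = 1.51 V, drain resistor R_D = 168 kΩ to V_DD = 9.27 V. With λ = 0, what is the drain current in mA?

V_GS = V_G = 1.51 V, so V_ov = 1.51 − 0.649 = 0.861 V.
Assume saturation: I_D = ½ k_n V_ov² = 0.5 × 0.197 × 0.861² = 0.073 mA, giving V_DS = V_DD − I_D R_D = 9.27 − 0.073 × 168 = -3 V.
But -3 V < V_ov = 0.861 V, so the device is actually in triode.
In triode I_D = k_n[V_ov V_DS − ½ V_DS²] and I_D = (V_DD − V_DS)/R_D. Equating: 16.5 V_DS² − 29.5 V_DS + 9.27 = 0, giving V_DS = 0.407 V (the root below V_ov).
I_D = (9.27 − 0.407) / 168 = 0.0528 mA.

I_D = 0.0528 mA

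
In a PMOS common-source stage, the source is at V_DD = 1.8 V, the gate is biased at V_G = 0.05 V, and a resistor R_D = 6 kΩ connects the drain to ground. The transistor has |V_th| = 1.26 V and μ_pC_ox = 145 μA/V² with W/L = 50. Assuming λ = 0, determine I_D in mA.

I_D = 0.285 mA

V_SG = V_DD − V_G = 1.8 − 0.05 = 1.75 V, so V_ov = 1.75 − 1.26 = 0.49 V.
k_p = μ_pC_ox · (W/L) = 7.25 mA/V².
Assume saturation: I_D = ½ k_p V_ov² = 0.5 × 7.25 × 0.49² = 0.87 mA, giving V_SD = V_DD − I_D R_D = 1.8 − 0.87 × 6 = -3.42 V.
But -3.42 V < V_ov = 0.49 V, so the device is actually in triode.
In triode I_D = k_p[V_ov V_SD − ½ V_SD²] and I_D = (V_DD − V_SD)/R_D. Equating: 21.8 V_SD² − 22.32 V_SD + 1.8 = 0, giving V_SD = 0.0883 V (the root below V_ov).
I_D = (1.8 − 0.0883) / 6 = 0.285 mA.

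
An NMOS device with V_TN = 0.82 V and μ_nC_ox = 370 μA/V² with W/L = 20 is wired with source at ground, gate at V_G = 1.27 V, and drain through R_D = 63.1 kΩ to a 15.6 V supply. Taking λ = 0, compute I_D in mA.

I_D = 0.246 mA

V_GS = V_G = 1.27 V, so V_ov = 1.27 − 0.82 = 0.45 V.
k_n = μ_nC_ox · (W/L) = 7.4 mA/V².
Assume saturation: I_D = ½ k_n V_ov² = 0.5 × 7.4 × 0.45² = 0.749 mA, giving V_DS = V_DD − I_D R_D = 15.6 − 0.749 × 63.1 = -31.7 V.
But -31.7 V < V_ov = 0.45 V, so the device is actually in triode.
In triode I_D = k_n[V_ov V_DS − ½ V_DS²] and I_D = (V_DD − V_DS)/R_D. Equating: 233 V_DS² − 211.1 V_DS + 15.6 = 0, giving V_DS = 0.0812 V (the root below V_ov).
I_D = (15.6 − 0.0812) / 63.1 = 0.246 mA.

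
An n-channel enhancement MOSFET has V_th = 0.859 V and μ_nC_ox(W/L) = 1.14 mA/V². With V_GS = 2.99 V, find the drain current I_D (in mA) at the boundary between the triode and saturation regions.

I_D = 2.59 mA

At the boundary V_DS = V_ov = V_GS − V_th = 2.99 − 0.859 = 2.13 V.
I_D = ½ k_n V_ov² = 0.5 × 1.14 × 2.13² = 2.59 mA.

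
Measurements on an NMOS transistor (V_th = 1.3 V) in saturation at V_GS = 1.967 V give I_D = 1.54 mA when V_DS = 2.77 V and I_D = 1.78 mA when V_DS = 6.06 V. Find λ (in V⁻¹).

With V_GS fixed, I_D ∝ (1 + λ V_DS) in saturation, so I_D2/I_D1 = (1 + λ V_DS2)/(1 + λ V_DS1).
1.78/1.54 = 1.156 = (1 + 6.06 λ)/(1 + 2.77 λ).
Solving: λ (I_D1 V_DS2 − I_D2 V_DS1) = I_D2 − I_D1, so λ = (1.78 − 1.54) / (1.54 × 6.06 − 1.78 × 2.77) = 0.24 / 4.4 = 0.0545 V⁻¹.

λ = 0.0545 V⁻¹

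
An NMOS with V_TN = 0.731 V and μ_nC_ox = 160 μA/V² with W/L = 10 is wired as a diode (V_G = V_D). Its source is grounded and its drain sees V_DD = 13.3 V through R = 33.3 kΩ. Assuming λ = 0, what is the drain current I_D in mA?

With gate tied to drain, V_GS = V_DS ≥ V_GS − V_TN, so the device is in saturation.
k_n = μ_nC_ox · (W/L) = 1.6 mA/V².
KCL at the drain: ½ k_n (V_GS − V_TN)² = (V_DD − V_GS)/R.
Let x = V_GS − 0.731. Then 26.6 x² + x − 12.57 = 0, giving x = 0.668 V (positive root), so V_GS = 1.4 V.
I_D = (V_DD − V_GS)/R = (13.3 − 1.4) / 33.3 = 0.357 mA.

I_D = 0.357 mA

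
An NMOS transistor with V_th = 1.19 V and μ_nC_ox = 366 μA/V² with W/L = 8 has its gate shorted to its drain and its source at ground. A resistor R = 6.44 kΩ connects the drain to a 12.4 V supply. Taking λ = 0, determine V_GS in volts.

V_GS = 2.23 V

With gate tied to drain, V_GS = V_DS ≥ V_GS − V_th, so the device is in saturation.
k_n = μ_nC_ox · (W/L) = 2.928 mA/V².
KCL at the drain: ½ k_n (V_GS − V_th)² = (V_DD − V_GS)/R.
Let x = V_GS − 1.19. Then 9.43 x² + x − 11.21 = 0, giving x = 1.04 V (positive root), so V_GS = 2.23 V.
I_D = (V_DD − V_GS)/R = (12.4 − 2.23) / 6.44 = 1.58 mA.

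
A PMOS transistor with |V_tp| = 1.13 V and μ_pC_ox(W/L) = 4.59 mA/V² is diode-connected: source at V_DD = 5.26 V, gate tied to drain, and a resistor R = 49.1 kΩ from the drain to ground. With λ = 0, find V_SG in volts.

With gate tied to drain, V_SG = V_SD ≥ V_SG − |V_tp|, so the device is in saturation.
KCL at the drain: ½ k_p (V_SG − |V_tp|)² = (V_DD − V_SG)/R.
Let x = V_SG − 1.13. Then 113 x² + x − 4.13 = 0, giving x = 0.187 V (positive root), so V_SG = 1.32 V.
I_D = (V_DD − V_SG)/R = (5.26 − 1.32) / 49.1 = 0.0803 mA.

V_SG = 1.32 V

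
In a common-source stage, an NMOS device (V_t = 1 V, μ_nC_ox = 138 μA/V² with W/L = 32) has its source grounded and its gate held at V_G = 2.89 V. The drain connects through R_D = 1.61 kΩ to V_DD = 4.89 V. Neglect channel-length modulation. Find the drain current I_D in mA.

I_D = 2.81 mA

V_GS = V_G = 2.89 V, so V_ov = 2.89 − 1 = 1.89 V.
k_n = μ_nC_ox · (W/L) = 4.416 mA/V².
Assume saturation: I_D = ½ k_n V_ov² = 0.5 × 4.416 × 1.89² = 7.89 mA, giving V_DS = V_DD − I_D R_D = 4.89 − 7.89 × 1.61 = -7.81 V.
But -7.81 V < V_ov = 1.89 V, so the device is actually in triode.
In triode I_D = k_n[V_ov V_DS − ½ V_DS²] and I_D = (V_DD − V_DS)/R_D. Equating: 3.55 V_DS² − 14.44 V_DS + 4.89 = 0, giving V_DS = 0.373 V (the root below V_ov).
I_D = (4.89 − 0.373) / 1.61 = 2.81 mA.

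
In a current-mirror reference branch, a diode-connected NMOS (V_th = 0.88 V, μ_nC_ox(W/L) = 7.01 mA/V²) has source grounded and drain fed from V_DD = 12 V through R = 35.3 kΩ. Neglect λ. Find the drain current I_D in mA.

I_D = 0.307 mA

With gate tied to drain, V_GS = V_DS ≥ V_GS − V_th, so the device is in saturation.
KCL at the drain: ½ k_n (V_GS − V_th)² = (V_DD − V_GS)/R.
Let x = V_GS − 0.88. Then 124 x² + x − 11.12 = 0, giving x = 0.296 V (positive root), so V_GS = 1.18 V.
I_D = (V_DD − V_GS)/R = (12 − 1.18) / 35.3 = 0.307 mA.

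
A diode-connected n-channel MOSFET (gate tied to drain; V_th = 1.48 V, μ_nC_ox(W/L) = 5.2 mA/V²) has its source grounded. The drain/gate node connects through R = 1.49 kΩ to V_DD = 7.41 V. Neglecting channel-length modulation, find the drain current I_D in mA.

With gate tied to drain, V_GS = V_DS ≥ V_GS − V_th, so the device is in saturation.
KCL at the drain: ½ k_n (V_GS − V_th)² = (V_DD − V_GS)/R.
Let x = V_GS − 1.48. Then 3.87 x² + x − 5.93 = 0, giving x = 1.11 V (positive root), so V_GS = 2.59 V.
I_D = (V_DD − V_GS)/R = (7.41 − 2.59) / 1.49 = 3.23 mA.

I_D = 3.23 mA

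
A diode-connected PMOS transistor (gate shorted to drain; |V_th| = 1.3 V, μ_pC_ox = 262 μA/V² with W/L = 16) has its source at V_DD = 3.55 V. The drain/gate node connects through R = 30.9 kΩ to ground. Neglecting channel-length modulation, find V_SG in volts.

With gate tied to drain, V_SG = V_SD ≥ V_SG − |V_th|, so the device is in saturation.
k_p = μ_pC_ox · (W/L) = 4.192 mA/V².
KCL at the drain: ½ k_p (V_SG − |V_th|)² = (V_DD − V_SG)/R.
Let x = V_SG − 1.3. Then 64.8 x² + x − 2.25 = 0, giving x = 0.179 V (positive root), so V_SG = 1.48 V.
I_D = (V_DD − V_SG)/R = (3.55 − 1.48) / 30.9 = 0.067 mA.

V_SG = 1.48 V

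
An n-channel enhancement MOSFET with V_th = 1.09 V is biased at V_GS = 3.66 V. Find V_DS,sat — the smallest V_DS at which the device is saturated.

The boundary between triode and saturation is V_DS = V_GS − V_th = V_ov.
V_ov = 3.66 − 1.09 = 2.57 V.

V_DS,sat = 2.57 V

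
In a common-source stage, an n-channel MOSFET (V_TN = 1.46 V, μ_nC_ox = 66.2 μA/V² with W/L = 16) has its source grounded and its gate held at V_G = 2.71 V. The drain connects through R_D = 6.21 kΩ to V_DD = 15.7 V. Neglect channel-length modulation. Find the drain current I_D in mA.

I_D = 0.828 mA

V_GS = V_G = 2.71 V, so V_ov = 2.71 − 1.46 = 1.25 V.
k_n = μ_nC_ox · (W/L) = 1.059 mA/V².
Assume saturation: I_D = ½ k_n V_ov² = 0.5 × 1.059 × 1.25² = 0.828 mA, giving V_DS = V_DD − I_D R_D = 15.7 − 0.828 × 6.21 = 10.6 V.
V_DS = 10.6 V ≥ V_ov = 1.25 V, confirming saturation.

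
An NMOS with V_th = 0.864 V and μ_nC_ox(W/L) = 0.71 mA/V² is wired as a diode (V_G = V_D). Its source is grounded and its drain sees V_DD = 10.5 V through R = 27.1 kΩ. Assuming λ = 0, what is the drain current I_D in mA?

With gate tied to drain, V_GS = V_DS ≥ V_GS − V_th, so the device is in saturation.
KCL at the drain: ½ k_n (V_GS − V_th)² = (V_DD − V_GS)/R.
Let x = V_GS − 0.864. Then 9.62 x² + x − 9.636 = 0, giving x = 0.95 V (positive root), so V_GS = 1.81 V.
I_D = (V_DD − V_GS)/R = (10.5 − 1.81) / 27.1 = 0.321 mA.

I_D = 0.321 mA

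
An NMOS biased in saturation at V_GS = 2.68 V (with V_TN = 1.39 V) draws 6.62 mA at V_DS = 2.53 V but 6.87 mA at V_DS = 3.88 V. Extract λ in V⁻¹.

With V_GS fixed, I_D ∝ (1 + λ V_DS) in saturation, so I_D2/I_D1 = (1 + λ V_DS2)/(1 + λ V_DS1).
6.87/6.62 = 1.038 = (1 + 3.88 λ)/(1 + 2.53 λ).
Solving: λ (I_D1 V_DS2 − I_D2 V_DS1) = I_D2 − I_D1, so λ = (6.87 − 6.62) / (6.62 × 3.88 − 6.87 × 2.53) = 0.25 / 8.3 = 0.0301 V⁻¹.

λ = 0.0301 V⁻¹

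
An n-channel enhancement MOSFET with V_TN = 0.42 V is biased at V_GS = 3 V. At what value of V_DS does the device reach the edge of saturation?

The boundary between triode and saturation is V_DS = V_GS − V_TN = V_ov.
V_ov = 3 − 0.42 = 2.58 V.

V_DS,sat = 2.58 V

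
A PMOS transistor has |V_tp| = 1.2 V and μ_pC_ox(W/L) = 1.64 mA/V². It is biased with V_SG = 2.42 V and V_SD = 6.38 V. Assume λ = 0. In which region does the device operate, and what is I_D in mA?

V_ov = V_SG − |V_tp| = 2.42 − 1.2 = 1.22 V.
Since V_SD = 6.38 V ≥ V_ov = 1.22 V, the device is in saturation.
I_D = ½ k_p V_ov² = 0.5 × 1.64 × 1.22² = 1.22 mA.

Saturation; I_D = 1.22 mA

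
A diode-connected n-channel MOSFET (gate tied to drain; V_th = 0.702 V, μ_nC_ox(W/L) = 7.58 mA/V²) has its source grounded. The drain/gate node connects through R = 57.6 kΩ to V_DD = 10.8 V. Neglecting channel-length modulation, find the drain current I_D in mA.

I_D = 0.172 mA

With gate tied to drain, V_GS = V_DS ≥ V_GS − V_th, so the device is in saturation.
KCL at the drain: ½ k_n (V_GS − V_th)² = (V_DD − V_GS)/R.
Let x = V_GS − 0.702. Then 218 x² + x − 10.1 = 0, giving x = 0.213 V (positive root), so V_GS = 0.915 V.
I_D = (V_DD − V_GS)/R = (10.8 − 0.915) / 57.6 = 0.172 mA.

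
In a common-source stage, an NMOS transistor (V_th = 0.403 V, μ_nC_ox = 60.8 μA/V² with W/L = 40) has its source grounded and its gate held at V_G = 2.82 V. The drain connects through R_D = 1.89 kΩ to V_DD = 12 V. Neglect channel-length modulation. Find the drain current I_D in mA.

V_GS = V_G = 2.82 V, so V_ov = 2.82 − 0.403 = 2.42 V.
k_n = μ_nC_ox · (W/L) = 2.432 mA/V².
Assume saturation: I_D = ½ k_n V_ov² = 0.5 × 2.432 × 2.42² = 7.1 mA, giving V_DS = V_DD − I_D R_D = 12 − 7.1 × 1.89 = -1.43 V.
But -1.43 V < V_ov = 2.42 V, so the device is actually in triode.
In triode I_D = k_n[V_ov V_DS − ½ V_DS²] and I_D = (V_DD − V_DS)/R_D. Equating: 2.3 V_DS² − 12.11 V_DS + 12 = 0, giving V_DS = 1.32 V (the root below V_ov).
I_D = (12 − 1.32) / 1.89 = 5.65 mA.

I_D = 5.65 mA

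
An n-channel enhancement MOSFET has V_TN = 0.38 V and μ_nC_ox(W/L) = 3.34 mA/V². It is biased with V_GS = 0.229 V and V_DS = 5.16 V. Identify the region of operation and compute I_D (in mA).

Cutoff; I_D = 0 mA

V_GS = 0.229 V < V_TN = 0.38 V, so the transistor is in cutoff.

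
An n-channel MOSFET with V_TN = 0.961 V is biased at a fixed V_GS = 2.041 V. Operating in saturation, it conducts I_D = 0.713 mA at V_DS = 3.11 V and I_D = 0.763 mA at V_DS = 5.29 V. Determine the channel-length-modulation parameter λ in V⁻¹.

With V_GS fixed, I_D ∝ (1 + λ V_DS) in saturation, so I_D2/I_D1 = (1 + λ V_DS2)/(1 + λ V_DS1).
0.763/0.713 = 1.07 = (1 + 5.29 λ)/(1 + 3.11 λ).
Solving: λ (I_D1 V_DS2 − I_D2 V_DS1) = I_D2 − I_D1, so λ = (0.763 − 0.713) / (0.713 × 5.29 − 0.763 × 3.11) = 0.05 / 1.4 = 0.0357 V⁻¹.

λ = 0.0357 V⁻¹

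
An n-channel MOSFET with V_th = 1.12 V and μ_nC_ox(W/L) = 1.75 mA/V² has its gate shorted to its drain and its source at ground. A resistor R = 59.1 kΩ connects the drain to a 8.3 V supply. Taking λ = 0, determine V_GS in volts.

With gate tied to drain, V_GS = V_DS ≥ V_GS − V_th, so the device is in saturation.
KCL at the drain: ½ k_n (V_GS − V_th)² = (V_DD − V_GS)/R.
Let x = V_GS − 1.12. Then 51.7 x² + x − 7.18 = 0, giving x = 0.363 V (positive root), so V_GS = 1.48 V.
I_D = (V_DD − V_GS)/R = (8.3 − 1.48) / 59.1 = 0.115 mA.

V_GS = 1.48 V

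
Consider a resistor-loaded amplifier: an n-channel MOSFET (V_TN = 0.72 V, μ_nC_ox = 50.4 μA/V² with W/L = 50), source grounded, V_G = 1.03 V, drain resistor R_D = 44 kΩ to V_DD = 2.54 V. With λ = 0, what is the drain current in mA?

V_GS = V_G = 1.03 V, so V_ov = 1.03 − 0.72 = 0.31 V.
k_n = μ_nC_ox · (W/L) = 2.52 mA/V².
Assume saturation: I_D = ½ k_n V_ov² = 0.5 × 2.52 × 0.31² = 0.121 mA, giving V_DS = V_DD − I_D R_D = 2.54 − 0.121 × 44 = -2.79 V.
But -2.79 V < V_ov = 0.31 V, so the device is actually in triode.
In triode I_D = k_n[V_ov V_DS − ½ V_DS²] and I_D = (V_DD − V_DS)/R_D. Equating: 55.4 V_DS² − 35.37 V_DS + 2.54 = 0, giving V_DS = 0.0825 V (the root below V_ov).
I_D = (2.54 − 0.0825) / 44 = 0.0559 mA.

I_D = 0.0559 mA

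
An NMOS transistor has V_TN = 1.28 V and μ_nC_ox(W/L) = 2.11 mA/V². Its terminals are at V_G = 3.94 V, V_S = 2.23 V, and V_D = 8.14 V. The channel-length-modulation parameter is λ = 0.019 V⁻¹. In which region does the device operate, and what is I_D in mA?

V_GS = V_G − V_S = 3.94 − 2.23 = 1.71 V; V_DS = V_D − V_S = 8.14 − 2.23 = 5.91 V.
V_ov = V_GS − V_TN = 1.71 − 1.28 = 0.43 V.
Since V_DS = 5.91 V ≥ V_ov = 0.43 V, the device is in saturation.
I_D = ½ k_n V_ov² (1 + λ V_DS) = 0.5 × 2.11 × 0.43² × (1 + 0.019 × 5.91) = 0.217 mA.

Saturation; I_D = 0.217 mA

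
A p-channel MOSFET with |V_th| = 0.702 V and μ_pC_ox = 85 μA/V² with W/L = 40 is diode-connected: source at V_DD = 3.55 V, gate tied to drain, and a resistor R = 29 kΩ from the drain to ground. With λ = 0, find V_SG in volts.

With gate tied to drain, V_SG = V_SD ≥ V_SG − |V_th|, so the device is in saturation.
k_p = μ_pC_ox · (W/L) = 3.4 mA/V².
KCL at the drain: ½ k_p (V_SG − |V_th|)² = (V_DD − V_SG)/R.
Let x = V_SG − 0.702. Then 49.3 x² + x − 2.848 = 0, giving x = 0.23 V (positive root), so V_SG = 0.932 V.
I_D = (V_DD − V_SG)/R = (3.55 − 0.932) / 29 = 0.0903 mA.

V_SG = 0.932 V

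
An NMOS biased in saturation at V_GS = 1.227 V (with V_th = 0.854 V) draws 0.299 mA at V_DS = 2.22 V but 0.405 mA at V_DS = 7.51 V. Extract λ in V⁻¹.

With V_GS fixed, I_D ∝ (1 + λ V_DS) in saturation, so I_D2/I_D1 = (1 + λ V_DS2)/(1 + λ V_DS1).
0.405/0.299 = 1.355 = (1 + 7.51 λ)/(1 + 2.22 λ).
Solving: λ (I_D1 V_DS2 − I_D2 V_DS1) = I_D2 − I_D1, so λ = (0.405 − 0.299) / (0.299 × 7.51 − 0.405 × 2.22) = 0.106 / 1.35 = 0.0787 V⁻¹.

λ = 0.0787 V⁻¹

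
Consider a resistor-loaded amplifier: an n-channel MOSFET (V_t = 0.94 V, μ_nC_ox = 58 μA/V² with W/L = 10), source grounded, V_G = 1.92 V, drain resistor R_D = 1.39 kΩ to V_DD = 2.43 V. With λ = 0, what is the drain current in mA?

I_D = 0.279 mA

V_GS = V_G = 1.92 V, so V_ov = 1.92 − 0.94 = 0.98 V.
k_n = μ_nC_ox · (W/L) = 0.58 mA/V².
Assume saturation: I_D = ½ k_n V_ov² = 0.5 × 0.58 × 0.98² = 0.279 mA, giving V_DS = V_DD − I_D R_D = 2.43 − 0.279 × 1.39 = 2.04 V.
V_DS = 2.04 V ≥ V_ov = 0.98 V, confirming saturation.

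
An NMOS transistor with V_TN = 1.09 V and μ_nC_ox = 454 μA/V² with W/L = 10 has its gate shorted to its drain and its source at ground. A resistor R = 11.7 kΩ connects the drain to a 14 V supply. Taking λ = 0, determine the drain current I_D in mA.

I_D = 1.05 mA

With gate tied to drain, V_GS = V_DS ≥ V_GS − V_TN, so the device is in saturation.
k_n = μ_nC_ox · (W/L) = 4.54 mA/V².
KCL at the drain: ½ k_n (V_GS − V_TN)² = (V_DD − V_GS)/R.
Let x = V_GS − 1.09. Then 26.6 x² + x − 12.91 = 0, giving x = 0.679 V (positive root), so V_GS = 1.77 V.
I_D = (V_DD − V_GS)/R = (14 − 1.77) / 11.7 = 1.05 mA.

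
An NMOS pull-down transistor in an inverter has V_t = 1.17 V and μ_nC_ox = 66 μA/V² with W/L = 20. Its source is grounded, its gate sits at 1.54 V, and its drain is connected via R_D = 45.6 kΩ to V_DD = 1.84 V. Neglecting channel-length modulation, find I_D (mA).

I_D = 0.0384 mA

V_GS = V_G = 1.54 V, so V_ov = 1.54 − 1.17 = 0.37 V.
k_n = μ_nC_ox · (W/L) = 1.32 mA/V².
Assume saturation: I_D = ½ k_n V_ov² = 0.5 × 1.32 × 0.37² = 0.0904 mA, giving V_DS = V_DD − I_D R_D = 1.84 − 0.0904 × 45.6 = -2.28 V.
But -2.28 V < V_ov = 0.37 V, so the device is actually in triode.
In triode I_D = k_n[V_ov V_DS − ½ V_DS²] and I_D = (V_DD − V_DS)/R_D. Equating: 30.1 V_DS² − 23.27 V_DS + 1.84 = 0, giving V_DS = 0.0894 V (the root below V_ov).
I_D = (1.84 − 0.0894) / 45.6 = 0.0384 mA.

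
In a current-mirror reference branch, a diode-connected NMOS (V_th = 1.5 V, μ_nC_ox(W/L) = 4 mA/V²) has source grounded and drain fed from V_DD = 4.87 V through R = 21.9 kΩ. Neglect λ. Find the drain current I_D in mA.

With gate tied to drain, V_GS = V_DS ≥ V_GS − V_th, so the device is in saturation.
KCL at the drain: ½ k_n (V_GS − V_th)² = (V_DD − V_GS)/R.
Let x = V_GS − 1.5. Then 43.8 x² + x − 3.37 = 0, giving x = 0.266 V (positive root), so V_GS = 1.77 V.
I_D = (V_DD − V_GS)/R = (4.87 − 1.77) / 21.9 = 0.142 mA.

I_D = 0.142 mA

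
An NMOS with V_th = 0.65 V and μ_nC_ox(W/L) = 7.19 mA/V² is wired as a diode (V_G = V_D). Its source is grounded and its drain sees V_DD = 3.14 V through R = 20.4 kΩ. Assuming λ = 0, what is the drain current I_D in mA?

I_D = 0.113 mA

With gate tied to drain, V_GS = V_DS ≥ V_GS − V_th, so the device is in saturation.
KCL at the drain: ½ k_n (V_GS − V_th)² = (V_DD − V_GS)/R.
Let x = V_GS − 0.65. Then 73.3 x² + x − 2.49 = 0, giving x = 0.178 V (positive root), so V_GS = 0.828 V.
I_D = (V_DD − V_GS)/R = (3.14 − 0.828) / 20.4 = 0.113 mA.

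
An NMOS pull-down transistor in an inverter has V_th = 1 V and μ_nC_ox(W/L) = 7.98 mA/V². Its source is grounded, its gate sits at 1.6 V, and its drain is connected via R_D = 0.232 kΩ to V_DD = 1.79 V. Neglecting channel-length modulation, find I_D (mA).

V_GS = V_G = 1.6 V, so V_ov = 1.6 − 1 = 0.6 V.
Assume saturation: I_D = ½ k_n V_ov² = 0.5 × 7.98 × 0.6² = 1.44 mA, giving V_DS = V_DD − I_D R_D = 1.79 − 1.44 × 0.232 = 1.46 V.
V_DS = 1.46 V ≥ V_ov = 0.6 V, confirming saturation.

I_D = 1.44 mA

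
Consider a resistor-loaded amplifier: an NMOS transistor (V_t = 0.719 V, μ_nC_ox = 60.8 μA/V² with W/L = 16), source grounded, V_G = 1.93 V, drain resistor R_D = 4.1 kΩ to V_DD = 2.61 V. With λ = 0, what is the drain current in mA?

V_GS = V_G = 1.93 V, so V_ov = 1.93 − 0.719 = 1.21 V.
k_n = μ_nC_ox · (W/L) = 0.9728 mA/V².
Assume saturation: I_D = ½ k_n V_ov² = 0.5 × 0.9728 × 1.21² = 0.713 mA, giving V_DS = V_DD − I_D R_D = 2.61 − 0.713 × 4.1 = -0.315 V.
But -0.315 V < V_ov = 1.21 V, so the device is actually in triode.
In triode I_D = k_n[V_ov V_DS − ½ V_DS²] and I_D = (V_DD − V_DS)/R_D. Equating: 1.99 V_DS² − 5.83 V_DS + 2.61 = 0, giving V_DS = 0.552 V (the root below V_ov).
I_D = (2.61 − 0.552) / 4.1 = 0.502 mA.

I_D = 0.502 mA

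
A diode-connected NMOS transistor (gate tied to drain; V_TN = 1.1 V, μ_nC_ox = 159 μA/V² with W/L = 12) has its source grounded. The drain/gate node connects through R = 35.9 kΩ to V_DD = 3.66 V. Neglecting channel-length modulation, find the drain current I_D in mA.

I_D = 0.0641 mA

With gate tied to drain, V_GS = V_DS ≥ V_GS − V_TN, so the device is in saturation.
k_n = μ_nC_ox · (W/L) = 1.908 mA/V².
KCL at the drain: ½ k_n (V_GS − V_TN)² = (V_DD − V_GS)/R.
Let x = V_GS − 1.1. Then 34.2 x² + x − 2.56 = 0, giving x = 0.259 V (positive root), so V_GS = 1.36 V.
I_D = (V_DD − V_GS)/R = (3.66 − 1.36) / 35.9 = 0.0641 mA.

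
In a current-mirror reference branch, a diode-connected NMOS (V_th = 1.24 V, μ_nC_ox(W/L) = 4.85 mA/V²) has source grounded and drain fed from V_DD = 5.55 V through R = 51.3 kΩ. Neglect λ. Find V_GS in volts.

V_GS = 1.42 V

With gate tied to drain, V_GS = V_DS ≥ V_GS − V_th, so the device is in saturation.
KCL at the drain: ½ k_n (V_GS − V_th)² = (V_DD − V_GS)/R.
Let x = V_GS − 1.24. Then 124 x² + x − 4.31 = 0, giving x = 0.182 V (positive root), so V_GS = 1.42 V.
I_D = (V_DD − V_GS)/R = (5.55 − 1.42) / 51.3 = 0.0805 mA.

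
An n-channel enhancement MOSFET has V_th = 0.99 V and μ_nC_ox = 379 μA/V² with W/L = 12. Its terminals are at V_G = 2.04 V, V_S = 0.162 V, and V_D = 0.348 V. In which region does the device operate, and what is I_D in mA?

V_GS = V_G − V_S = 2.04 − 0.162 = 1.88 V; V_DS = V_D − V_S = 0.348 − 0.162 = 0.186 V.
k_n = μ_nC_ox · (W/L) = 4.548 mA/V².
V_ov = V_GS − V_th = 1.88 − 0.99 = 0.888 V.
Since V_DS = 0.186 V < V_ov = 0.888 V, the device is in the triode region.
I_D = k_n [V_ov · V_DS − ½ V_DS²] = 4.548 × [0.888 × 0.186 − 0.5 × 0.186²] = 0.673 mA.

Triode; I_D = 0.673 mA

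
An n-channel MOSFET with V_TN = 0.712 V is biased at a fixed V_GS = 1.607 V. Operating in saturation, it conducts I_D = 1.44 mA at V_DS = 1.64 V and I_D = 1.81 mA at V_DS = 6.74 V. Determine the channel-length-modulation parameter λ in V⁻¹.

λ = 0.0549 V⁻¹

With V_GS fixed, I_D ∝ (1 + λ V_DS) in saturation, so I_D2/I_D1 = (1 + λ V_DS2)/(1 + λ V_DS1).
1.81/1.44 = 1.257 = (1 + 6.74 λ)/(1 + 1.64 λ).
Solving: λ (I_D1 V_DS2 − I_D2 V_DS1) = I_D2 − I_D1, so λ = (1.81 − 1.44) / (1.44 × 6.74 − 1.81 × 1.64) = 0.37 / 6.74 = 0.0549 V⁻¹.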